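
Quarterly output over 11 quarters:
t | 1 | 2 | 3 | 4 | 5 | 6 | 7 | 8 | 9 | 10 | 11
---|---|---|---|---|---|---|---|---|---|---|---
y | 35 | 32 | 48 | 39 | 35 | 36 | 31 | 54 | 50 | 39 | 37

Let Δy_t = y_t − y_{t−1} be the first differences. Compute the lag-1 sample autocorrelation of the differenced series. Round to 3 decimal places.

First differences Δy: -3, 16, -9, -4, 1, -5, 23, -4, -11, -2
Mean of differences = 0.2000
Numerator Σ(Δy_t−Δȳ)(Δy_{t+1}−Δȳ) = -307.4400
Denominator Σ(Δy_t−Δȳ)² = 1057.6000
r_1(Δy) = -307.4400 / 1057.6000 = -0.291

-0.291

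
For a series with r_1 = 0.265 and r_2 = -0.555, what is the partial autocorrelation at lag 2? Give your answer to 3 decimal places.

φ_{22} = (r_2 − r_1²) / (1 − r_1²)
r_1² = (0.265)² = 0.070225
Numerator = -0.555 − 0.0702 = -0.6252; denominator = 1 − 0.0702 = 0.9298
φ_{22} = -0.6252 / 0.9298 = -0.672

-0.672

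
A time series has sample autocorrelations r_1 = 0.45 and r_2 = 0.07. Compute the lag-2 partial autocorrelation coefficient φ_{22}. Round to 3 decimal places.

-0.166

φ_{22} = (r_2 − r_1²) / (1 − r_1²)
r_1² = (0.45)² = 0.2025
Numerator = 0.07 − 0.2025 = -0.1325; denominator = 1 − 0.2025 = 0.7975
φ_{22} = -0.1325 / 0.7975 = -0.166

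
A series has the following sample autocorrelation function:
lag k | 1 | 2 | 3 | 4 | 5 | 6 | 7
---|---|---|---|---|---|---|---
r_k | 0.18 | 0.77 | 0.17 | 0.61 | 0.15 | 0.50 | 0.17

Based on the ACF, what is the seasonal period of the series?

2

The largest autocorrelation is r_2 = 0.77, with weaker echoes at lags 4 (0.61) and 6 (0.50); the remaining lags stay at or below 0.18.
The dominant spike at lag 2 indicates a seasonal period of 2.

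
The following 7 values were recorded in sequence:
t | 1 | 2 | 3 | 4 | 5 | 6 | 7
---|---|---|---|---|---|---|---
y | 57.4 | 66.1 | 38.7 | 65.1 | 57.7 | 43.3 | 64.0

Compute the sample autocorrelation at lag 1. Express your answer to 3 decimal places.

-0.596

Mean ȳ = (57.4 + 66.1 + 38.7 + 65.1 + 57.7 + 43.3 + 64.0)/7 = 56.0429
Deviations from mean: 1.3571, 10.0571, -17.3429, 9.0571, 1.6571, -12.7429, 7.9571
Σ(y_t−ȳ)(y_{t+1}−ȳ) = (13.6490) + (-174.4196) + (-157.0767) + (15.0090) + (-21.1167) + (-101.3967) = -425.3518
Denominator Σ(y_t−ȳ)² = 714.2371
r_1 = -425.3518 / 714.2371 = -0.596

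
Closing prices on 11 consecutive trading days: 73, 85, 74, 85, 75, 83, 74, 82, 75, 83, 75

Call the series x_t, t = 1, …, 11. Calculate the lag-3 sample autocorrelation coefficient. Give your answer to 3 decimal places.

-0.690

Mean x̄ = (73 + 85 + 74 + 85 + 75 + 83 + 74 + 82 + 75 + 83 + 75)/11 = 78.5455
Numerator Σ_{t=1}^{8}(x_t−x̄)(x_{t+3}−x̄) = -168.8017
Denominator Σ(x_t−x̄)² = 244.7273
r_3 = -168.8017 / 244.7273 = -0.690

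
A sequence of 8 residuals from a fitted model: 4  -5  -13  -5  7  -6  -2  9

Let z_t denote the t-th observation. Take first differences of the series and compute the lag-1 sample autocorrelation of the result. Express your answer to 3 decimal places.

First differences Δz: -9, -8, 8, 12, -13, 4, 11
Mean of differences = 0.7143
Numerator Σ(Δz_t−Δz̄)(Δz_{t+1}−Δz̄) = -62.6531
Denominator Σ(Δz_t−Δz̄)² = 655.4286
r_1(Δz) = -62.6531 / 655.4286 = -0.096

-0.096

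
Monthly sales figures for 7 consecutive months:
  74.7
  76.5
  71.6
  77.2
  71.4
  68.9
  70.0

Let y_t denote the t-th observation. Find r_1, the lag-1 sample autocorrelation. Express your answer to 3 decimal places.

Mean ȳ = (74.7 + 76.5 + 71.6 + 77.2 + 71.4 + 68.9 + 70.0)/7 = 72.9000
Numerator Σ_{t=1}^{6}(y_t−ȳ)(y_{t+1}−ȳ) = 7.3600
Denominator Σ(y_t−ȳ)² = 63.0400
r_1 = 7.3600 / 63.0400 = 0.117

0.117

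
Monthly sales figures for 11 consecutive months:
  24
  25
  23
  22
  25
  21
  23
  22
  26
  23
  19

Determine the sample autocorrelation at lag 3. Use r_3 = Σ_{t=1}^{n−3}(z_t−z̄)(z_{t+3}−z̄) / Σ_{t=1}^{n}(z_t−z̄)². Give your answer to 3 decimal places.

-0.025

Mean z̄ = (24 + 25 + 23 + 22 + 25 + 21 + 23 + 22 + 26 + 23 + 19)/11 = 23.0000
Numerator Σ_{t=1}^{8}(z_t−z̄)(z_{t+3}−z̄) = -1.0000
Denominator Σ(z_t−z̄)² = 40.0000
r_3 = -1.0000 / 40.0000 = -0.025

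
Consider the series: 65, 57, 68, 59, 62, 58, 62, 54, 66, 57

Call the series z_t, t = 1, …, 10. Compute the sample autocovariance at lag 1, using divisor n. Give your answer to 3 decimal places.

-12.844

Mean z̄ = (65 + 57 + 68 + 59 + 62 + 58 + 62 + 54 + 66 + 57)/10 = 60.8000
Σ_{t=1}^{9}(z_t−z̄)(z_{t+1}−z̄) = -128.4400
γ_1 = -128.4400 / 10 = -12.844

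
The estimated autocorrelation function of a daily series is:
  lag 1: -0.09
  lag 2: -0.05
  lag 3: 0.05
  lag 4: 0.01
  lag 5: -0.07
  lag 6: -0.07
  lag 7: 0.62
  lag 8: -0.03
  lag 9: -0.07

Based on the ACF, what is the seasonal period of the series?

The largest autocorrelation is r_7 = 0.62; the remaining lags stay at or below 0.05.
The dominant spike at lag 7 indicates a seasonal period of 7.

7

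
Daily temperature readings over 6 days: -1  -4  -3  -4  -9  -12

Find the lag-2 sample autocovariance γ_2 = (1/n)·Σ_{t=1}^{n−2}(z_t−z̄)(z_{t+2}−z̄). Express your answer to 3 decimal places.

Mean z̄ = (-1 − 4 − 3 − 4 − 9 − 12)/6 = -5.5000
Σ_{t=1}^{4}(z_t−z̄)(z_{t+2}−z̄) = -5.0000
γ_2 = -5.0000 / 6 = -0.833

-0.833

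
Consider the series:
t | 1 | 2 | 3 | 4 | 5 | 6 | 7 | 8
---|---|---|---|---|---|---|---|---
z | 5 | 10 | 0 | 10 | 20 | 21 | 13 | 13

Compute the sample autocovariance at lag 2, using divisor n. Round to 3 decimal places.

-1.000

Mean z̄ = (5 + 10 + 0 + 10 + 20 + 21 + 13 + 13)/8 = 11.5000
Σ_{t=1}^{6}(z_t−z̄)(z_{t+2}−z̄) = -8.0000
γ_2 = -8.0000 / 8 = -1.000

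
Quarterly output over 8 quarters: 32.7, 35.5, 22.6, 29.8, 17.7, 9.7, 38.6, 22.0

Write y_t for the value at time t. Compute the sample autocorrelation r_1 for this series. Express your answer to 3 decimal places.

Mean ȳ = (32.7 + 35.5 + 22.6 + 29.8 + 17.7 + 9.7 + 38.6 + 22.0)/8 = 26.0750
Deviations from mean: 6.6250, 9.4250, -3.4750, 3.7250, -8.3750, -16.3750, 12.5250, -4.0750
Numerator Σ_{t=1}^{7}(y_t−ȳ)(y_{t+1}−ȳ) = -133.4481
Denominator Σ(y_t−ȳ)² = 670.4350
r_1 = -133.4481 / 670.4350 = -0.199

-0.199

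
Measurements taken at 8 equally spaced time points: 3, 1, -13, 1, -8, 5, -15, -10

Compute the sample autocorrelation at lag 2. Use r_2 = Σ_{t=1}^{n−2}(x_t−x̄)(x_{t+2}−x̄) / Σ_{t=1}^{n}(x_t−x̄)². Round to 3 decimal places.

Mean x̄ = (3 + 1 − 13 + 1 − 8 + 5 − 15 − 10)/8 = -4.5000
Deviations from mean: 7.5000, 5.5000, -8.5000, 5.5000, -3.5000, 9.5000, -10.5000, -5.5000
Σ(x_t−x̄)(x_{t+2}−x̄) = (-63.7500) + (30.2500) + (29.7500) + (52.2500) + (36.7500) + (-52.2500) = 33.0000
Denominator Σ(x_t−x̄)² = 432.0000
r_2 = 33.0000 / 432.0000 = 0.076

0.076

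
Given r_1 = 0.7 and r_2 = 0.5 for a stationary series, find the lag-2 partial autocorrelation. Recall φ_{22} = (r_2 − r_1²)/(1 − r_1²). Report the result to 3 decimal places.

0.020

φ_{22} = (r_2 − r_1²) / (1 − r_1²)
r_1² = (0.7)² = 0.49
Numerator = 0.5 − 0.4900 = 0.0100; denominator = 1 − 0.4900 = 0.5100
φ_{22} = 0.0100 / 0.5100 = 0.020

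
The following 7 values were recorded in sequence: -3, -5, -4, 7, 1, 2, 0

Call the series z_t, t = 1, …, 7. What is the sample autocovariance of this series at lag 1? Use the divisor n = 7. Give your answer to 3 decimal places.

2.315

Mean z̄ = (-3 − 5 − 4 + 7 + 1 + 2 + 0)/7 = -0.2857
Deviations: -2.7143, -4.7143, -3.7143, 7.2857, 1.2857, 2.2857, 0.2857
Σ_{t=1}^{6}(z_t−z̄)(z_{t+1}−z̄) = 16.2041
γ_1 = 16.2041 / 7 = 2.315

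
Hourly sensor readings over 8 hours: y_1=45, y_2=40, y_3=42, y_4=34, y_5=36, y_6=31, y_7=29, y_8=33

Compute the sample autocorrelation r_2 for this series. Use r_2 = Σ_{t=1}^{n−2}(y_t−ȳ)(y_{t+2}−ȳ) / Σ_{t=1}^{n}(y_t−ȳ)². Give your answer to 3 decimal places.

Mean ȳ = (45 + 40 + 42 + 34 + 36 + 31 + 29 + 33)/8 = 36.2500
Deviations from mean: 8.7500, 3.7500, 5.7500, -2.2500, -0.2500, -5.2500, -7.2500, -3.2500
Σ(y_t−ȳ)(y_{t+2}−ȳ) = (50.3125) + (-8.4375) + (-1.4375) + (11.8125) + (1.8125) + (17.0625) = 71.1250
Denominator Σ(y_t−ȳ)² = 219.5000
r_2 = 71.1250 / 219.5000 = 0.324

0.324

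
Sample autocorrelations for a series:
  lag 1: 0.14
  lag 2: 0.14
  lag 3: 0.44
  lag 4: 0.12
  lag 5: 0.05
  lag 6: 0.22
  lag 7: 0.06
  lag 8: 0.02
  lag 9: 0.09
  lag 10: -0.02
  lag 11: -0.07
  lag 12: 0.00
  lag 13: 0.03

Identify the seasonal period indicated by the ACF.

3

The largest autocorrelation is r_3 = 0.44, with a weaker echo at lag 6 (0.22); the remaining lags stay at or below 0.14.
The dominant spike at lag 3 indicates a seasonal period of 3.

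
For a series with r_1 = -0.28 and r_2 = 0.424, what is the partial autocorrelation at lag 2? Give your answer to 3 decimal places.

0.375

φ_{22} = (r_2 − r_1²) / (1 − r_1²)
r_1² = (-0.28)² = 0.0784
Numerator = 0.424 − 0.0784 = 0.3456; denominator = 1 − 0.0784 = 0.9216
φ_{22} = 0.3456 / 0.9216 = 0.375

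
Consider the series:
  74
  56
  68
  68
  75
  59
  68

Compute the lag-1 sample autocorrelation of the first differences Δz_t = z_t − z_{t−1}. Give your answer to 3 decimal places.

First differences Δz: -18, 12, 0, 7, -16, 9
Mean of differences = -1.0000
Numerator Σ(Δz_t−Δz̄)(Δz_{t+1}−Δz̄) = -470.0000
Denominator Σ(Δz_t−Δz̄)² = 848.0000
r_1(Δz) = -470.0000 / 848.0000 = -0.554

-0.554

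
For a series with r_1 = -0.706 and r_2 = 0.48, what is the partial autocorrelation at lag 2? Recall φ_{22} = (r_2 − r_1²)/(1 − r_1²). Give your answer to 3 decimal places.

-0.037

φ_{22} = (r_2 − r_1²) / (1 − r_1²)
r_1² = (-0.706)² = 0.498436
Numerator = 0.48 − 0.4984 = -0.0184; denominator = 1 − 0.4984 = 0.5016
φ_{22} = -0.0184 / 0.5016 = -0.037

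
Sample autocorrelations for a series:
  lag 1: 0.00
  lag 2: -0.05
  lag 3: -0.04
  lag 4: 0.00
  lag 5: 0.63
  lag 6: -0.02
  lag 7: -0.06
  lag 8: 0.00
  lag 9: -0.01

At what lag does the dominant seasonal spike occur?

5

The largest autocorrelation is r_5 = 0.63; the remaining lags stay at or below 0.00.
The dominant spike at lag 5 indicates a seasonal period of 5.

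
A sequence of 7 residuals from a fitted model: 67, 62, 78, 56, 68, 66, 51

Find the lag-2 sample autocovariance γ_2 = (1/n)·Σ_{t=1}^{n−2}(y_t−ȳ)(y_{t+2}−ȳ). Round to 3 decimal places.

6.571

Mean ȳ = (67 + 62 + 78 + 56 + 68 + 66 + 51)/7 = 64.0000
Deviations: 3.0000, -2.0000, 14.0000, -8.0000, 4.0000, 2.0000, -13.0000
Σ_{t=1}^{5}(y_t−ȳ)(y_{t+2}−ȳ) = 46.0000
γ_2 = 46.0000 / 7 = 6.571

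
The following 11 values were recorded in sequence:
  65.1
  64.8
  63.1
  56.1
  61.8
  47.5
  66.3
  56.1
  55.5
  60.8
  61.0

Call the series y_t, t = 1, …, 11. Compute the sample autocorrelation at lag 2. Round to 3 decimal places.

Mean ȳ = (65.1 + 64.8 + 63.1 + 56.1 + 61.8 + 47.5 + 66.3 + 56.1 + 55.5 + 60.8 + 61.0)/11 = 59.8273
Numerator Σ_{t=1}^{9}(y_t−ȳ)(y_{t+2}−ȳ) = 73.1312
Denominator Σ(y_t−ȳ)² = 309.8218
r_2 = 73.1312 / 309.8218 = 0.236

0.236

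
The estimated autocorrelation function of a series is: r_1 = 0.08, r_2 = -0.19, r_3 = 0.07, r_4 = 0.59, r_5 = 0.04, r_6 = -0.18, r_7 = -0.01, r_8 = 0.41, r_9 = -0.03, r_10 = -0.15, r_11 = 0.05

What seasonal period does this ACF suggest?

4

The largest autocorrelation is r_4 = 0.59, with a weaker echo at lag 8 (0.41); the remaining lags stay at or below 0.08.
The dominant spike at lag 4 indicates a seasonal period of 4.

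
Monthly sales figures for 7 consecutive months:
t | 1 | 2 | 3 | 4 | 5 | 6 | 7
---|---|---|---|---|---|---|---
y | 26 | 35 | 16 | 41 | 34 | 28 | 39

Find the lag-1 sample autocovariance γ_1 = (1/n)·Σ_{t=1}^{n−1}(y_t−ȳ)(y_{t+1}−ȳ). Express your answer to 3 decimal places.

Mean ȳ = (26 + 35 + 16 + 41 + 34 + 28 + 39)/7 = 31.2857
Deviations: -5.2857, 3.7143, -15.2857, 9.7143, 2.7143, -3.2857, 7.7143
Σ_{t=1}^{6}(y_t−ȳ)(y_{t+1}−ȳ) = -232.7959
γ_1 = -232.7959 / 7 = -33.257

-33.257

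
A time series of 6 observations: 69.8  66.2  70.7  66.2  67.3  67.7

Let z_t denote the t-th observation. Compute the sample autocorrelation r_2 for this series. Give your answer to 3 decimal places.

Mean z̄ = (69.8 + 66.2 + 70.7 + 66.2 + 67.3 + 67.7)/6 = 67.9833
Numerator Σ_{t=1}^{4}(z_t−z̄)(z_{t+2}−z̄) = 6.7644
Denominator Σ(z_t−z̄)² = 17.5883
r_2 = 6.7644 / 17.5883 = 0.385

0.385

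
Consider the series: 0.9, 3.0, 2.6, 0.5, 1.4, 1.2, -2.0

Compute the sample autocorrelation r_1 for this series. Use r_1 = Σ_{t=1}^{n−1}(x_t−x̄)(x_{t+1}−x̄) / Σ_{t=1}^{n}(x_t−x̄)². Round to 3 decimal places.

Mean x̄ = (0.9 + 3.0 + 2.6 + 0.5 + 1.4 + 1.2 − 2.0)/7 = 1.0857
Deviations from mean: -0.1857, 1.9143, 1.5143, -0.5857, 0.3143, 0.1143, -3.0857
Numerator Σ_{t=1}^{6}(x_t−x̄)(x_{t+1}−x̄) = 1.1555
Denominator Σ(x_t−x̄)² = 15.9686
r_1 = 1.1555 / 15.9686 = 0.072

0.072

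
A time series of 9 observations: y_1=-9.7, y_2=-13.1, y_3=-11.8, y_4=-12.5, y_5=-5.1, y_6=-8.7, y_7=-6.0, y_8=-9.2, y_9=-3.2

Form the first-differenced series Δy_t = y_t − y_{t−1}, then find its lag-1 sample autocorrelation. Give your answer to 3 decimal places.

-0.606

First differences Δy: -3.4, 1.3, -0.7, 7.4, -3.6, 2.7, -3.2, 6.0
Mean of differences = 0.8125
Numerator Σ(Δy_t−Δȳ)(Δy_{t+1}−Δȳ) = -78.5389
Denominator Σ(Δy_t−Δȳ)² = 129.7088
r_1(Δy) = -78.5389 / 129.7088 = -0.606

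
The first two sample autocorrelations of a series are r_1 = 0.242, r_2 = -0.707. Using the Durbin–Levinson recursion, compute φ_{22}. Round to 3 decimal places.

-0.813

φ_{22} = (r_2 − r_1²) / (1 − r_1²)
r_1² = (0.242)² = 0.058564
Numerator = -0.707 − 0.0586 = -0.7656; denominator = 1 − 0.0586 = 0.9414
φ_{22} = -0.7656 / 0.9414 = -0.813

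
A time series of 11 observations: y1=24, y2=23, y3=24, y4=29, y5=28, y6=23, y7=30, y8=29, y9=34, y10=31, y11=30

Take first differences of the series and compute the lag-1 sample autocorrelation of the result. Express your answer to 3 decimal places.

-0.448

First differences Δy: -1, 1, 5, -1, -5, 7, -1, 5, -3, -1
Mean of differences = 0.6000
Numerator Σ(Δy_t−Δȳ)(Δy_{t+1}−Δȳ) = -60.1600
Denominator Σ(Δy_t−Δȳ)² = 134.4000
r_1(Δy) = -60.1600 / 134.4000 = -0.448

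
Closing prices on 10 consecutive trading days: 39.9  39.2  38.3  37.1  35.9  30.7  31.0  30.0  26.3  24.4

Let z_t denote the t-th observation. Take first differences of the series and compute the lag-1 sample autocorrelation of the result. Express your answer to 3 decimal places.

-0.302

First differences Δz: -0.7, -0.9, -1.2, -1.2, -5.2, 0.3, -1.0, -3.7, -1.9
Mean of differences = -1.7222
Numerator Σ(Δz_t−Δz̄)(Δz_{t+1}−Δz̄) = -6.9227
Denominator Σ(Δz_t−Δz̄)² = 22.9156
r_1(Δz) = -6.9227 / 22.9156 = -0.302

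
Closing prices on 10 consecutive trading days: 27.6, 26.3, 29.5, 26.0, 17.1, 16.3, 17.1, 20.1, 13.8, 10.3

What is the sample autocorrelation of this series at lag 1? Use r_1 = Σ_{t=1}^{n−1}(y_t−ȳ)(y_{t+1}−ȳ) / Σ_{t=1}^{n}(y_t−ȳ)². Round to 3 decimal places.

Mean ȳ = (27.6 + 26.3 + 29.5 + 26.0 + 17.1 + 16.3 + 17.1 + 20.1 + 13.8 + 10.3)/10 = 20.4100
Numerator Σ_{t=1}^{9}(y_t−ȳ)(y_{t+1}−ȳ) = 225.3099
Denominator Σ(y_t−ȳ)² = 385.0690
r_1 = 225.3099 / 385.0690 = 0.585

0.585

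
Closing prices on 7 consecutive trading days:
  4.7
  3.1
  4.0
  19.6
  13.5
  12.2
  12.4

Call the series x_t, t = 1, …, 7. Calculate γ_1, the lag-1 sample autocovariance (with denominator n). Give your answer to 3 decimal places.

Mean x̄ = (4.7 + 3.1 + 4.0 + 19.6 + 13.5 + 12.2 + 12.4)/7 = 9.9286
Deviations: -5.2286, -6.8286, -5.9286, 9.6714, 3.5714, 2.2714, 2.4714
Σ_{t=1}^{6}(x_t−x̄)(x_{t+1}−x̄) = 67.1163
γ_1 = 67.1163 / 7 = 9.588

9.588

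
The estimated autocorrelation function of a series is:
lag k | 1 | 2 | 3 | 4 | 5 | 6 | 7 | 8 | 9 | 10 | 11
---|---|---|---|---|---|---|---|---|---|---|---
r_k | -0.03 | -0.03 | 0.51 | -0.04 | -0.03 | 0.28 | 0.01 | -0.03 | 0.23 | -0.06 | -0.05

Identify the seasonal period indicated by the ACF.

3

The largest autocorrelation is r_3 = 0.51, with weaker echoes at lags 6 (0.28) and 9 (0.23); the remaining lags stay at or below 0.01.
The dominant spike at lag 3 indicates a seasonal period of 3.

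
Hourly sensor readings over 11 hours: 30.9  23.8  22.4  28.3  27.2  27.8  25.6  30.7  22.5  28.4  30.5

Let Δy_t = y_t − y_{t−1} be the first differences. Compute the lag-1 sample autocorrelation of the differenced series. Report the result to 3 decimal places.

-0.423

First differences Δy: -7.1, -1.4, 5.9, -1.1, 0.6, -2.2, 5.1, -8.2, 5.9, 2.1
Mean of differences = -0.0400
Numerator Σ(Δy_t−Δȳ)(Δy_{t+1}−Δȳ) = -95.6376
Denominator Σ(Δy_t−Δȳ)² = 226.0440
r_1(Δy) = -95.6376 / 226.0440 = -0.423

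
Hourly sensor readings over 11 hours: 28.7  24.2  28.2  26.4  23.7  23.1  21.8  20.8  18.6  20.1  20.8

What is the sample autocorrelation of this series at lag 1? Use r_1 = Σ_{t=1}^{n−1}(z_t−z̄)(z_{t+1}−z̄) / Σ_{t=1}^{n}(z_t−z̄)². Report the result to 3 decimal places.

0.582

Mean z̄ = (28.7 + 24.2 + 28.2 + 26.4 + 23.7 + 23.1 + 21.8 + 20.8 + 18.6 + 20.1 + 20.8)/11 = 23.3091
Numerator Σ_{t=1}^{10}(z_t−z̄)(z_{t+1}−z̄) = 64.4854
Denominator Σ(z_t−z̄)² = 110.8691
r_1 = 64.4854 / 110.8691 = 0.582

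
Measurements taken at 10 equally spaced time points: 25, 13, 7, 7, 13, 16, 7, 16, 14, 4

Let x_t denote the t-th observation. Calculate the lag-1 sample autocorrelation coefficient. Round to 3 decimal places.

-0.045

Mean x̄ = (25 + 13 + 7 + 7 + 13 + 16 + 7 + 16 + 14 + 4)/10 = 12.2000
Numerator Σ_{t=1}^{9}(x_t−x̄)(x_{t+1}−x̄) = -15.4400
Denominator Σ(x_t−x̄)² = 345.6000
r_1 = -15.4400 / 345.6000 = -0.045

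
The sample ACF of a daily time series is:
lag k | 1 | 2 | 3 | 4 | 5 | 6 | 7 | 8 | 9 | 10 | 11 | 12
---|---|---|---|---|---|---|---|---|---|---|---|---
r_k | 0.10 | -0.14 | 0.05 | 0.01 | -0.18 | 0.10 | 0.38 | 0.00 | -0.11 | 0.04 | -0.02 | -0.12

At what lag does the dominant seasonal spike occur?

The largest autocorrelation is r_7 = 0.38; the remaining lags stay at or below 0.10.
The dominant spike at lag 7 indicates a seasonal period of 7.

7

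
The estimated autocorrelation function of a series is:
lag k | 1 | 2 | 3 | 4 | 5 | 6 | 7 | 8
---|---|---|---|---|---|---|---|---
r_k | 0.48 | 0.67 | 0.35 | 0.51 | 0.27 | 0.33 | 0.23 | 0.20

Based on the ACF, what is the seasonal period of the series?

2

The largest autocorrelation is r_2 = 0.67, with a weaker echo at lag 4 (0.51); the remaining lags stay at or below 0.48.
The dominant spike at lag 2 indicates a seasonal period of 2.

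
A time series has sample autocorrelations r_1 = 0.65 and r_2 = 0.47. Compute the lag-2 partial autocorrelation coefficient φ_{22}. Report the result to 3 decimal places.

φ_{22} = (r_2 − r_1²) / (1 − r_1²)
r_1² = (0.65)² = 0.4225
Numerator = 0.47 − 0.4225 = 0.0475; denominator = 1 − 0.4225 = 0.5775
φ_{22} = 0.0475 / 0.5775 = 0.082

0.082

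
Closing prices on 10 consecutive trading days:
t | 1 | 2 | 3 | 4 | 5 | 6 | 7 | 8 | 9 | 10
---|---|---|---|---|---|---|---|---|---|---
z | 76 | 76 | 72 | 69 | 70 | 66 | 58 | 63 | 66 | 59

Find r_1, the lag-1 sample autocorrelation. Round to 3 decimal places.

0.537

Mean z̄ = (76 + 76 + 72 + 69 + 70 + 66 + 58 + 63 + 66 + 59)/10 = 67.5000
Numerator Σ_{t=1}^{9}(z_t−z̄)(z_{t+1}−z̄) = 193.7500
Denominator Σ(z_t−z̄)² = 360.5000
r_1 = 193.7500 / 360.5000 = 0.537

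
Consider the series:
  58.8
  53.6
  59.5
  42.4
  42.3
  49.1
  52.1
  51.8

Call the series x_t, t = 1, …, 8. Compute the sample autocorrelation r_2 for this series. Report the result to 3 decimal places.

Mean x̄ = (58.8 + 53.6 + 59.5 + 42.4 + 42.3 + 49.1 + 52.1 + 51.8)/8 = 51.2000
Deviations from mean: 7.6000, 2.4000, 8.3000, -8.8000, -8.9000, -2.1000, 0.9000, 0.6000
Σ(x_t−x̄)(x_{t+2}−x̄) = (63.0800) + (-21.1200) + (-73.8700) + (18.4800) + (-8.0100) + (-1.2600) = -22.7000
Denominator Σ(x_t−x̄)² = 294.6400
r_2 = -22.7000 / 294.6400 = -0.077

-0.077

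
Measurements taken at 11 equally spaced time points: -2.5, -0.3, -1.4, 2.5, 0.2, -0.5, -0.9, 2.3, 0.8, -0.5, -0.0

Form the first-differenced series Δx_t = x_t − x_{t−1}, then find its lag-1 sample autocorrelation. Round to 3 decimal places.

First differences Δx: 2.2, -1.1, 3.9, -2.3, -0.7, -0.4, 3.2, -1.5, -1.3, 0.5
Mean of differences = 0.2500
Numerator Σ(Δx_t−Δx̄)(Δx_{t+1}−Δx̄) = -18.5825
Denominator Σ(Δx_t−Δx̄)² = 41.0050
r_1(Δx) = -18.5825 / 41.0050 = -0.453

-0.453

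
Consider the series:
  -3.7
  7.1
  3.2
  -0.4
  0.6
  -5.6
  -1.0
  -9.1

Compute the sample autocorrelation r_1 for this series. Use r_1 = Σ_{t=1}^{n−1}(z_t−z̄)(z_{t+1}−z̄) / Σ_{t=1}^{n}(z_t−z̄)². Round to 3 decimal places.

0.052

Mean z̄ = (-3.7 + 7.1 + 3.2 − 0.4 + 0.6 − 5.6 − 1.0 − 9.1)/8 = -1.1125
Deviations from mean: -2.5875, 8.2125, 4.3125, 0.7125, 1.7125, -4.4875, 0.1125, -7.9875
Σ(z_t−z̄)(z_{t+1}−z̄) = (-21.2498) + (35.4164) + (3.0727) + (1.2202) + (-7.6848) + (-0.5048) + (-0.8986) = 9.3711
Denominator Σ(z_t−z̄)² = 180.1288
r_1 = 9.3711 / 180.1288 = 0.052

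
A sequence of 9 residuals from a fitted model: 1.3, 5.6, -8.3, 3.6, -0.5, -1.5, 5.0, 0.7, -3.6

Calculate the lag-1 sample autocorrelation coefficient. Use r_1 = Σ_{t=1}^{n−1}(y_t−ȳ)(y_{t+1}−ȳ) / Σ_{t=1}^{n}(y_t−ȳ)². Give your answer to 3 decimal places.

-0.502

Mean ȳ = (1.3 + 5.6 − 8.3 + 3.6 − 0.5 − 1.5 + 5.0 + 0.7 − 3.6)/9 = 0.2556
Numerator Σ_{t=1}^{8}(y_t−ȳ)(y_{t+1}−ȳ) = -77.8909
Denominator Σ(y_t−ȳ)² = 155.2622
r_1 = -77.8909 / 155.2622 = -0.502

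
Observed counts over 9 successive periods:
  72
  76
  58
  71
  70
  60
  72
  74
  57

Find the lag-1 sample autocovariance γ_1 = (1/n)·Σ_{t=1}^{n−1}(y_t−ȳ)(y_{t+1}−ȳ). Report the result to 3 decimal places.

Mean ȳ = (72 + 76 + 58 + 71 + 70 + 60 + 72 + 74 + 57)/9 = 67.7778
Σ_{t=1}^{8}(y_t−ȳ)(y_{t+1}−ȳ) = -160.9383
γ_1 = -160.9383 / 9 = -17.882

-17.882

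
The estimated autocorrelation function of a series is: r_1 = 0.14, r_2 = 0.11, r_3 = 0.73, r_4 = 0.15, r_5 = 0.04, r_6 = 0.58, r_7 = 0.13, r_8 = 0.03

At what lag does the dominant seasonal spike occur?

3

The largest autocorrelation is r_3 = 0.73, with a weaker echo at lag 6 (0.58); the remaining lags stay at or below 0.15.
The dominant spike at lag 3 indicates a seasonal period of 3.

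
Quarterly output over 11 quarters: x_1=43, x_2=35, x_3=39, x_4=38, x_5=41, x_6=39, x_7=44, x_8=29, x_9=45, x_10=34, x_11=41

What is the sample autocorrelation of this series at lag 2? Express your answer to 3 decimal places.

Mean x̄ = (43 + 35 + 39 + 38 + 41 + 39 + 44 + 29 + 45 + 34 + 41)/11 = 38.9091
Numerator Σ_{t=1}^{9}(x_t−x̄)(x_{t+2}−x̄) = 106.1653
Denominator Σ(x_t−x̄)² = 226.9091
r_2 = 106.1653 / 226.9091 = 0.468

0.468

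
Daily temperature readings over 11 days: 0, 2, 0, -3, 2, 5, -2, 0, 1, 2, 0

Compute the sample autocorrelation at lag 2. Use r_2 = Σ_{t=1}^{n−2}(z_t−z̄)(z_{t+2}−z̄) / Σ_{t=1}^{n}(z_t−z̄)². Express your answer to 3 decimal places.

Mean z̄ = (0 + 2 + 0 − 3 + 2 + 5 − 2 + 0 + 1 + 2 + 0)/11 = 0.6364
Numerator Σ_{t=1}^{9}(z_t−z̄)(z_{t+2}−z̄) = -29.7190
Denominator Σ(z_t−z̄)² = 46.5455
r_2 = -29.7190 / 46.5455 = -0.638

-0.638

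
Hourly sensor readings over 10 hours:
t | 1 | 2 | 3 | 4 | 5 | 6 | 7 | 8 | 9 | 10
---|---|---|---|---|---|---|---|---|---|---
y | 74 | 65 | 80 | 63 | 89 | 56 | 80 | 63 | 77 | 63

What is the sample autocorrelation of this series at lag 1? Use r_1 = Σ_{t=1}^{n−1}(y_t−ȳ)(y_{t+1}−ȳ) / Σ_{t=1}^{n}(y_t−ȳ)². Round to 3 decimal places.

-0.875

Mean ȳ = (74 + 65 + 80 + 63 + 89 + 56 + 80 + 63 + 77 + 63)/10 = 71.0000
Numerator Σ_{t=1}^{9}(y_t−ȳ)(y_{t+1}−ȳ) = -861.0000
Denominator Σ(y_t−ȳ)² = 984.0000
r_1 = -861.0000 / 984.0000 = -0.875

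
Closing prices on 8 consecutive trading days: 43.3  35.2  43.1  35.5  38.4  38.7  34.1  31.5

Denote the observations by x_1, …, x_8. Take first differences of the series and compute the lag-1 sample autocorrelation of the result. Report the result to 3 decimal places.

First differences Δx: -8.1, 7.9, -7.6, 2.9, 0.3, -4.6, -2.6
Mean of differences = -1.6857
Numerator Σ(Δx_t−Δx̄)(Δx_{t+1}−Δx̄) = -139.3159
Denominator Σ(Δx_t−Δx̄)² = 202.3086
r_1(Δx) = -139.3159 / 202.3086 = -0.689

-0.689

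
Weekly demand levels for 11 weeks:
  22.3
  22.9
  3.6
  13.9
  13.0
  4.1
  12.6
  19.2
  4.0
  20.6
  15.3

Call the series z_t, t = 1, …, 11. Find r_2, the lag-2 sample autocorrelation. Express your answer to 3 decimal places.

-0.183

Mean z̄ = (22.3 + 22.9 + 3.6 + 13.9 + 13.0 + 4.1 + 12.6 + 19.2 + 4.0 + 20.6 + 15.3)/11 = 13.7727
Numerator Σ_{t=1}^{9}(z_t−z̄)(z_{t+2}−z̄) = -96.9560
Denominator Σ(z_t−z̄)² = 528.9618
r_2 = -96.9560 / 528.9618 = -0.183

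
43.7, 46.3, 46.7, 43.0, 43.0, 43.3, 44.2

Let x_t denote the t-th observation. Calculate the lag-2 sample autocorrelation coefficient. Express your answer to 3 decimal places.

-0.395

Mean x̄ = (43.7 + 46.3 + 46.7 + 43.0 + 43.0 + 43.3 + 44.2)/7 = 44.3143
Deviations from mean: -0.6143, 1.9857, 2.3857, -1.3143, -1.3143, -1.0143, -0.1143
Numerator Σ_{t=1}^{5}(x_t−x̄)(x_{t+2}−x̄) = -5.7276
Denominator Σ(x_t−x̄)² = 14.5086
r_2 = -5.7276 / 14.5086 = -0.395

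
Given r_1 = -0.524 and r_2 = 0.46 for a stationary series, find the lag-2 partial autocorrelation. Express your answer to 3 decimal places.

0.256

φ_{22} = (r_2 − r_1²) / (1 − r_1²)
r_1² = (-0.524)² = 0.274576
Numerator = 0.46 − 0.2746 = 0.1854; denominator = 1 − 0.2746 = 0.7254
φ_{22} = 0.1854 / 0.7254 = 0.256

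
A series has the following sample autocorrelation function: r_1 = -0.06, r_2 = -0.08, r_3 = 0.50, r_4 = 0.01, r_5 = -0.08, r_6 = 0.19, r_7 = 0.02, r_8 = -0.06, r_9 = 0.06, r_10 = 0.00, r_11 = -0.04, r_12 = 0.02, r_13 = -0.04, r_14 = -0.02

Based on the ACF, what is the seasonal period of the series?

3

The largest autocorrelation is r_3 = 0.50, with a weaker echo at lag 6 (0.19); the remaining lags stay at or below 0.06.
The dominant spike at lag 3 indicates a seasonal period of 3.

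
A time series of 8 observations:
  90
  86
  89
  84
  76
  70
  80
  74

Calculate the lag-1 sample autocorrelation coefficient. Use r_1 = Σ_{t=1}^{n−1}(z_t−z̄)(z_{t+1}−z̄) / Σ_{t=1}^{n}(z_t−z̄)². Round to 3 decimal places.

0.446

Mean z̄ = (90 + 86 + 89 + 84 + 76 + 70 + 80 + 74)/8 = 81.1250
Numerator Σ_{t=1}^{7}(z_t−z̄)(z_{t+1}−z̄) = 167.1094
Denominator Σ(z_t−z̄)² = 374.8750
r_1 = 167.1094 / 374.8750 = 0.446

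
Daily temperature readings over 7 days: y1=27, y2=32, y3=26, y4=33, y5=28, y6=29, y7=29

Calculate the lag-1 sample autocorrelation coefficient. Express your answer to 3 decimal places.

Mean ȳ = (27 + 32 + 26 + 33 + 28 + 29 + 29)/7 = 29.1429
Deviations from mean: -2.1429, 2.8571, -3.1429, 3.8571, -1.1429, -0.1429, -0.1429
Σ(y_t−ȳ)(y_{t+1}−ȳ) = (-6.1224) + (-8.9796) + (-12.1224) + (-4.4082) + (0.1633) + (0.0204) = -31.4490
Denominator Σ(y_t−ȳ)² = 38.8571
r_1 = -31.4490 / 38.8571 = -0.809

-0.809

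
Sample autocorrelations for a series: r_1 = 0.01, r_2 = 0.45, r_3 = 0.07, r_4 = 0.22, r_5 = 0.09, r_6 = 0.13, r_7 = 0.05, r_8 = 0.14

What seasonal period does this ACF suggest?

The largest autocorrelation is r_2 = 0.45, with a weaker echo at lag 4 (0.22); the remaining lags stay at or below 0.14.
The dominant spike at lag 2 indicates a seasonal period of 2.

2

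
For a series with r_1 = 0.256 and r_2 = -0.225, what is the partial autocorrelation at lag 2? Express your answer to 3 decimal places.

φ_{22} = (r_2 − r_1²) / (1 − r_1²)
r_1² = (0.256)² = 0.065536
Numerator = -0.225 − 0.0655 = -0.2905; denominator = 1 − 0.0655 = 0.9345
φ_{22} = -0.2905 / 0.9345 = -0.311

-0.311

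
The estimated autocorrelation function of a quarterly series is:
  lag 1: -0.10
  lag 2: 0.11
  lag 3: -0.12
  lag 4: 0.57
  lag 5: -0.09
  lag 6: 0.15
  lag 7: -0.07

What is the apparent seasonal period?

4

The largest autocorrelation is r_4 = 0.57; the remaining lags stay at or below 0.15.
The dominant spike at lag 4 indicates a seasonal period of 4.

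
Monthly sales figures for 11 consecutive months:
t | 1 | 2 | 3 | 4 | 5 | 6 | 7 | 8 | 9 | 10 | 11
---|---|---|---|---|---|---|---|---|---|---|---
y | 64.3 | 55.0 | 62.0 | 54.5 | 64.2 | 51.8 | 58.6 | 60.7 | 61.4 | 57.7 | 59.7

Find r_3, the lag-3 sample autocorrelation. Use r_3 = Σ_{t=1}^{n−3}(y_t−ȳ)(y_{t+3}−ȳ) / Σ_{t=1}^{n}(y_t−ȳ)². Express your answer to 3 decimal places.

Mean ȳ = (64.3 + 55.0 + 62.0 + 54.5 + 64.2 + 51.8 + 58.6 + 60.7 + 61.4 + 57.7 + 59.7)/11 = 59.0818
Numerator Σ_{t=1}^{8}(y_t−ȳ)(y_{t+3}−ȳ) = -70.7746
Denominator Σ(y_t−ȳ)² = 163.1364
r_3 = -70.7746 / 163.1364 = -0.434

-0.434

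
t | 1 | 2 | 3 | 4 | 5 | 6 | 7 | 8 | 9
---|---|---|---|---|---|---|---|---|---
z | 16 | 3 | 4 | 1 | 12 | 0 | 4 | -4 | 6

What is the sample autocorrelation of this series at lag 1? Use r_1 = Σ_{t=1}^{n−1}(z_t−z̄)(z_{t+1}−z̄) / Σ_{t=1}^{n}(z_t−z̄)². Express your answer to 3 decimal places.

-0.265

Mean z̄ = (16 + 3 + 4 + 1 + 12 + 0 + 4 − 4 + 6)/9 = 4.6667
Numerator Σ_{t=1}^{8}(z_t−z̄)(z_{t+1}−z̄) = -79.1111
Denominator Σ(z_t−z̄)² = 298.0000
r_1 = -79.1111 / 298.0000 = -0.265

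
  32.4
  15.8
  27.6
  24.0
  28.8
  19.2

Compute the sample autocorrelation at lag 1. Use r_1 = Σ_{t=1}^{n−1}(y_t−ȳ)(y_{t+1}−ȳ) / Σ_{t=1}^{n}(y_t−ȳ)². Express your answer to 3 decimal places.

-0.627

Mean ȳ = (32.4 + 15.8 + 27.6 + 24.0 + 28.8 + 19.2)/6 = 24.6333
Deviations from mean: 7.7667, -8.8333, 2.9667, -0.6333, 4.1667, -5.4333
Numerator Σ_{t=1}^{5}(y_t−ȳ)(y_{t+1}−ȳ) = -121.9678
Denominator Σ(y_t−ȳ)² = 194.4333
r_1 = -121.9678 / 194.4333 = -0.627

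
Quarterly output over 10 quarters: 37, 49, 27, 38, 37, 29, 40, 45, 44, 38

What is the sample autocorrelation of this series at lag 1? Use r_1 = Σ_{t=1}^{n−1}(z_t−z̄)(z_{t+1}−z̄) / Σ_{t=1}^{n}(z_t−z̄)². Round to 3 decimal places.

-0.211

Mean z̄ = (37 + 49 + 27 + 38 + 37 + 29 + 40 + 45 + 44 + 38)/10 = 38.4000
Numerator Σ_{t=1}^{9}(z_t−z̄)(z_{t+1}−z̄) = -87.1600
Denominator Σ(z_t−z̄)² = 412.4000
r_1 = -87.1600 / 412.4000 = -0.211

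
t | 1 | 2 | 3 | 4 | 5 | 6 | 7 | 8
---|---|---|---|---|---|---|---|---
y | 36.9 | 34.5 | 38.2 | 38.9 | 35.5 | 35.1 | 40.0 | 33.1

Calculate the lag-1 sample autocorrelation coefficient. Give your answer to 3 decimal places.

-0.455

Mean ȳ = (36.9 + 34.5 + 38.2 + 38.9 + 35.5 + 35.1 + 40.0 + 33.1)/8 = 36.5250
Deviations from mean: 0.3750, -2.0250, 1.6750, 2.3750, -1.0250, -1.4250, 3.4750, -3.4250
Σ(y_t−ȳ)(y_{t+1}−ȳ) = (-0.7594) + (-3.3919) + (3.9781) + (-2.4344) + (1.4606) + (-4.9519) + (-11.9019) = -18.0006
Denominator Σ(y_t−ȳ)² = 39.5750
r_1 = -18.0006 / 39.5750 = -0.455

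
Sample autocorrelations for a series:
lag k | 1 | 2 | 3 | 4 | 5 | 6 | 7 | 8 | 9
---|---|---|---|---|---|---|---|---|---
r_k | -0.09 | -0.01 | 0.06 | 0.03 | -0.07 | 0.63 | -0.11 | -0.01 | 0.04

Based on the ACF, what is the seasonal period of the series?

6

The largest autocorrelation is r_6 = 0.63; the remaining lags stay at or below 0.06.
The dominant spike at lag 6 indicates a seasonal period of 6.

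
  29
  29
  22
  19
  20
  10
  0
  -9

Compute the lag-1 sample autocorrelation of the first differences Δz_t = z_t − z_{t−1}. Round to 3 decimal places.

First differences Δz: 0, -7, -3, 1, -10, -10, -9
Mean of differences = -5.4286
Numerator Σ(Δz_t−Δz̄)(Δz_{t+1}−Δz̄) = 11.1020
Denominator Σ(Δz_t−Δz̄)² = 133.7143
r_1(Δz) = 11.1020 / 133.7143 = 0.083

0.083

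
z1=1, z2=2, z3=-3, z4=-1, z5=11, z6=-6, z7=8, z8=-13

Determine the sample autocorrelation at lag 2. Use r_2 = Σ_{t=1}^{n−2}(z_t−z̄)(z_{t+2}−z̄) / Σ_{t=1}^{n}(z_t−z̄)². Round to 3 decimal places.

0.331

Mean z̄ = (1 + 2 − 3 − 1 + 11 − 6 + 8 − 13)/8 = -0.1250
Numerator Σ_{t=1}^{6}(z_t−z̄)(z_{t+2}−z̄) = 134.0938
Denominator Σ(z_t−z̄)² = 404.8750
r_2 = 134.0938 / 404.8750 = 0.331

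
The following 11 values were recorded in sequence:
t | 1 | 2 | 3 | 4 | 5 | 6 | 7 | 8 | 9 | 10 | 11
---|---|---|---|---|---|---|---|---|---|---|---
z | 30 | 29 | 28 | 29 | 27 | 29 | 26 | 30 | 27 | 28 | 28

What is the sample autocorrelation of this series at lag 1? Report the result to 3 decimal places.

Mean z̄ = (30 + 29 + 28 + 29 + 27 + 29 + 26 + 30 + 27 + 28 + 28)/11 = 28.2727
Numerator Σ_{t=1}^{10}(z_t−z̄)(z_{t+1}−z̄) = -8.3471
Denominator Σ(z_t−z̄)² = 16.1818
r_1 = -8.3471 / 16.1818 = -0.516

-0.516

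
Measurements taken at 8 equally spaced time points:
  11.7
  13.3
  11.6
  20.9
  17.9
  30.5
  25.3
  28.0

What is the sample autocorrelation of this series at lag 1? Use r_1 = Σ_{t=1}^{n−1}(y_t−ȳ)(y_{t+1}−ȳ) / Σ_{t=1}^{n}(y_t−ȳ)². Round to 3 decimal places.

Mean ȳ = (11.7 + 13.3 + 11.6 + 20.9 + 17.9 + 30.5 + 25.3 + 28.0)/8 = 19.9000
Deviations from mean: -8.2000, -6.6000, -8.3000, 1.0000, -2.0000, 10.6000, 5.4000, 8.1000
Σ(y_t−ȳ)(y_{t+1}−ȳ) = (54.1200) + (54.7800) + (-8.3000) + (-2.0000) + (-21.2000) + (57.2400) + (43.7400) = 178.3800
Denominator Σ(y_t−ȳ)² = 391.8200
r_1 = 178.3800 / 391.8200 = 0.455

0.455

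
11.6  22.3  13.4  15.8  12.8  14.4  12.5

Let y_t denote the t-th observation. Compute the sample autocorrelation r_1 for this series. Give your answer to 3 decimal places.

Mean ȳ = (11.6 + 22.3 + 13.4 + 15.8 + 12.8 + 14.4 + 12.5)/7 = 14.6857
Deviations from mean: -3.0857, 7.6143, -1.2857, 1.1143, -1.8857, -0.2857, -2.1857
Numerator Σ_{t=1}^{6}(y_t−ȳ)(y_{t+1}−ȳ) = -35.6559
Denominator Σ(y_t−ȳ)² = 78.8086
r_1 = -35.6559 / 78.8086 = -0.452

-0.452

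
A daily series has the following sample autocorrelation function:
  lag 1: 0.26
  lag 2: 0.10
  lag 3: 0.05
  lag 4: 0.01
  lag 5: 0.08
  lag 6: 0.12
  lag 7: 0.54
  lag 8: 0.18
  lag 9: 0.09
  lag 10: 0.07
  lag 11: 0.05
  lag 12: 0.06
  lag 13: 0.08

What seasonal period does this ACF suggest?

The largest autocorrelation is r_7 = 0.54; the remaining lags stay at or below 0.26. The elevated value at lag 1 (0.26), dropping to 0.10 at lag 2, reflects decaying short-term dependence rather than seasonality.
The dominant spike at lag 7 indicates a seasonal period of 7.

7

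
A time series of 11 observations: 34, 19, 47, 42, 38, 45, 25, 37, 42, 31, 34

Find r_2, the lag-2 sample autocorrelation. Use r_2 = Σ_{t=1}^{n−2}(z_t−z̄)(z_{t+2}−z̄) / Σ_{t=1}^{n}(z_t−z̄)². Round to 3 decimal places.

Mean z̄ = (34 + 19 + 47 + 42 + 38 + 45 + 25 + 37 + 42 + 31 + 34)/11 = 35.8182
Numerator Σ_{t=1}^{9}(z_t−z̄)(z_{t+2}−z̄) = -139.7025
Denominator Σ(z_t−z̄)² = 721.6364
r_2 = -139.7025 / 721.6364 = -0.194

-0.194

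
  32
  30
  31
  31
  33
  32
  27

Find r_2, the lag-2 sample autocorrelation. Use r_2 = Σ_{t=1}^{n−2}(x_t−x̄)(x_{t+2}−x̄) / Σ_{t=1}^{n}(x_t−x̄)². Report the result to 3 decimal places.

-0.339

Mean x̄ = (32 + 30 + 31 + 31 + 33 + 32 + 27)/7 = 30.8571
Deviations from mean: 1.1429, -0.8571, 0.1429, 0.1429, 2.1429, 1.1429, -3.8571
Σ(x_t−x̄)(x_{t+2}−x̄) = (0.1633) + (-0.1224) + (0.3061) + (0.1633) + (-8.2653) = -7.7551
Denominator Σ(x_t−x̄)² = 22.8571
r_2 = -7.7551 / 22.8571 = -0.339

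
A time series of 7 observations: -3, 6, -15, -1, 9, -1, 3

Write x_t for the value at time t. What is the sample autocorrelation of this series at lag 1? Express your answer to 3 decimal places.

-0.317

Mean x̄ = (-3 + 6 − 15 − 1 + 9 − 1 + 3)/7 = -0.2857
Deviations from mean: -2.7143, 6.2857, -14.7143, -0.7143, 9.2857, -0.7143, 3.2857
Σ(x_t−x̄)(x_{t+1}−x̄) = (-17.0612) + (-92.4898) + (10.5102) + (-6.6327) + (-6.6327) + (-2.3469) = -114.6531
Denominator Σ(x_t−x̄)² = 361.4286
r_1 = -114.6531 / 361.4286 = -0.317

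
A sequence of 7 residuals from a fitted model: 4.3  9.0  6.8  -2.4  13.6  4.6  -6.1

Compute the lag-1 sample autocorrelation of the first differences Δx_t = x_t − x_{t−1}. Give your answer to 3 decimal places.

First differences Δx: 4.7, -2.2, -9.2, 16.0, -9.0, -10.7
Mean of differences = -1.7333
Numerator Σ(Δx_t−Δx̄)(Δx_{t+1}−Δx̄) = -195.6311
Denominator Σ(Δx_t−Δx̄)² = 545.0333
r_1(Δx) = -195.6311 / 545.0333 = -0.359

-0.359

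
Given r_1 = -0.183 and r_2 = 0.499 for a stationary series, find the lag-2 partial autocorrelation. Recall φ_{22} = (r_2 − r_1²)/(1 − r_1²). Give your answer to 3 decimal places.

0.482

φ_{22} = (r_2 − r_1²) / (1 − r_1²)
r_1² = (-0.183)² = 0.033489
Numerator = 0.499 − 0.0335 = 0.4655; denominator = 1 − 0.0335 = 0.9665
φ_{22} = 0.4655 / 0.9665 = 0.482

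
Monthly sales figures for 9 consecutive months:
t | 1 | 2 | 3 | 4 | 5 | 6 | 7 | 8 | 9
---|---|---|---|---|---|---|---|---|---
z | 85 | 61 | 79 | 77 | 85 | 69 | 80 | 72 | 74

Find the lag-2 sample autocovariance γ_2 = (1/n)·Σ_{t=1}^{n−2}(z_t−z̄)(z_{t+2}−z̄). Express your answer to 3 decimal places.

10.014

Mean z̄ = (85 + 61 + 79 + 77 + 85 + 69 + 80 + 72 + 74)/9 = 75.7778
Σ_{t=1}^{7}(z_t−z̄)(z_{t+2}−z̄) = 90.1235
γ_2 = 90.1235 / 9 = 10.014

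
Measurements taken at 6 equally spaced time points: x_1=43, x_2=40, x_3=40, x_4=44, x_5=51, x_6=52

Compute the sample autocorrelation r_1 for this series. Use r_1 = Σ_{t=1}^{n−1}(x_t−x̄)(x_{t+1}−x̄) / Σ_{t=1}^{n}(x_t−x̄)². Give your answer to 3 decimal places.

Mean x̄ = (43 + 40 + 40 + 44 + 51 + 52)/6 = 45.0000
Deviations from mean: -2.0000, -5.0000, -5.0000, -1.0000, 6.0000, 7.0000
Numerator Σ_{t=1}^{5}(x_t−x̄)(x_{t+1}−x̄) = 76.0000
Denominator Σ(x_t−x̄)² = 140.0000
r_1 = 76.0000 / 140.0000 = 0.543

0.543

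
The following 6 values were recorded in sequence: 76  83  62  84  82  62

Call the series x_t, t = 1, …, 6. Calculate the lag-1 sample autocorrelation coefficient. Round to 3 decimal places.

-0.449

Mean x̄ = (76 + 83 + 62 + 84 + 82 + 62)/6 = 74.8333
Deviations from mean: 1.1667, 8.1667, -12.8333, 9.1667, 7.1667, -12.8333
Numerator Σ_{t=1}^{5}(x_t−x̄)(x_{t+1}−x̄) = -239.1944
Denominator Σ(x_t−x̄)² = 532.8333
r_1 = -239.1944 / 532.8333 = -0.449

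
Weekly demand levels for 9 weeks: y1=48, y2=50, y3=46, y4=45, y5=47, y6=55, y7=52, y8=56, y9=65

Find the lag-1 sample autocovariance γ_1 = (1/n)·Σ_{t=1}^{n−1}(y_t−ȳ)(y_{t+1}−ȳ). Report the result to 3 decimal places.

Mean ȳ = (48 + 50 + 46 + 45 + 47 + 55 + 52 + 56 + 65)/9 = 51.5556
Σ_{t=1}^{8}(y_t−ȳ)(y_{t+1}−ȳ) = 128.0247
γ_1 = 128.0247 / 9 = 14.225

14.225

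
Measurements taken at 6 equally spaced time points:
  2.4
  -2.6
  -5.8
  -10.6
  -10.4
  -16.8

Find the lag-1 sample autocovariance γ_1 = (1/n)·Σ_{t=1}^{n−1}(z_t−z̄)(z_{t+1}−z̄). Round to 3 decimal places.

Mean z̄ = (2.4 − 2.6 − 5.8 − 10.6 − 10.4 − 16.8)/6 = -7.3000
Deviations: 9.7000, 4.7000, 1.5000, -3.3000, -3.1000, -9.5000
Σ_{t=1}^{5}(z_t−z̄)(z_{t+1}−z̄) = 87.3700
γ_1 = 87.3700 / 6 = 14.562

14.562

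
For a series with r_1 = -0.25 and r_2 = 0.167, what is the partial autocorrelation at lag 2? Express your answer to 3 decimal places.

φ_{22} = (r_2 − r_1²) / (1 − r_1²)
r_1² = (-0.25)² = 0.0625
Numerator = 0.167 − 0.0625 = 0.1045; denominator = 1 − 0.0625 = 0.9375
φ_{22} = 0.1045 / 0.9375 = 0.111

0.111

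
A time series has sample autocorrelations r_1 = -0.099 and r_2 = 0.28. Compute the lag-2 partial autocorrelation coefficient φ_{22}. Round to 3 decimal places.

φ_{22} = (r_2 − r_1²) / (1 − r_1²)
r_1² = (-0.099)² = 0.009801
Numerator = 0.28 − 0.0098 = 0.2702; denominator = 1 − 0.0098 = 0.9902
φ_{22} = 0.2702 / 0.9902 = 0.273

0.273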